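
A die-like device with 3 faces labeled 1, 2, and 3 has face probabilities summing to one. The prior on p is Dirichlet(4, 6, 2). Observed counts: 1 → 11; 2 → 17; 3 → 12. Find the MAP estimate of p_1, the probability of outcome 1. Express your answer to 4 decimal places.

The posterior is Dirichlet(αᵢ + nᵢ) = Dirichlet(15, 23, 14).
For a Dirichlet(a₁,…,a_K) with all aᵢ > 1, the mode has j-th component (aⱼ − 1)/(Σaᵢ − K).
Here Σaᵢ = 52 and K = 3, so p_1 = (15 − 1)/(52 − 3) = 14/49 ≈ 0.2857.

MAP estimate: 0.2857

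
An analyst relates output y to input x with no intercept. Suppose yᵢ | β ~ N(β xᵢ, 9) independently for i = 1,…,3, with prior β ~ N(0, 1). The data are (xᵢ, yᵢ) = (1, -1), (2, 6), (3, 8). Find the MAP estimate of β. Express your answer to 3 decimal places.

β̂_MAP = 1.522

log p(β | y) = −Σ(yᵢ − βxᵢ)²/(2·9) − β²/(2·1) + const.
Setting the derivative to zero: Σxᵢ(yᵢ − βxᵢ)/9 − β/1 = 0, so β = Σxᵢyᵢ / (Σxᵢ² + σ²/τ²).
Σxᵢyᵢ = 1·(-1) + 2·6 + 3·8 = 35; Σxᵢ² = 14; σ²/τ² = 9.
β̂_MAP = 35 / (14 + 9) = 35/23 ≈ 1.522.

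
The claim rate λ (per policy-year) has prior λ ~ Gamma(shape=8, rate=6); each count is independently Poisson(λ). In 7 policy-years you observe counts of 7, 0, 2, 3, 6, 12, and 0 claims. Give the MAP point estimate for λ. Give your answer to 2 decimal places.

λ̂_MAP = 2.85

Σxᵢ = 7+0+2+3+6+12+0 = 30, with n = 7.
Posterior ∝ λ^7e^(−6λ) · λ^30e^(−7λ) = λ^37e^(−13λ), i.e. Gamma(shape=38, rate=13).
The mode of a Gamma(a, b) with a ≥ 1 (shape–rate) is (a−1)/b = 37/13 ≈ 2.85.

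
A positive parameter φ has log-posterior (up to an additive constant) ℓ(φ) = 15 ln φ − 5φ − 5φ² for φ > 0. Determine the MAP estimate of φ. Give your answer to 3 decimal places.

ℓ'(φ) = 15/φ − 5 − 10φ. Setting this to zero and multiplying by φ: 10φ² + 5φ − 15 = 0.
φ = (−5 + √(5² + 4·10·15)) / (2·10) = (−5 + √625) / 20 = (−5 + 25)/20 = 1.
ℓ''(φ) = −15/φ² − 10 < 0, confirming a maximum.

φ̂_MAP = 1.000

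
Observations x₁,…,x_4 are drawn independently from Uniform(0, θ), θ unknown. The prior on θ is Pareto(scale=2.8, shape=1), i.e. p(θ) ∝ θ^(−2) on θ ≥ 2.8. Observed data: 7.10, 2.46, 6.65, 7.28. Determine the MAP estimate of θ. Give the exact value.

θ̂_MAP = 7.28

The Uniform(0, θ) likelihood is θ^(−n) for θ ≥ max(xᵢ), zero otherwise. Here max(xᵢ) = 7.28.
Posterior ∝ θ^(−2) · θ^(−4) = θ^(−6) on θ ≥ max(2.8, 7.28) = 7.28.
This density is strictly decreasing in θ, so the posterior mode lies at the lower boundary of the support.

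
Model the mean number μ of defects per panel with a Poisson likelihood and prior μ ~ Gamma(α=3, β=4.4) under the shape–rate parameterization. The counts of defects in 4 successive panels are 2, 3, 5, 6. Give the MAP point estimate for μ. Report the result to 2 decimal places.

Σxᵢ = 2+3+5+6 = 16, with n = 4.
Posterior ∝ μ^2e^(−4.4μ) · μ^16e^(−4μ) = μ^18e^(−8.4μ), i.e. Gamma(shape=19, rate=8.4).
The mode of a Gamma(a, b) with a ≥ 1 (shape–rate) is (a−1)/b = 18/8.4 ≈ 2.14.

μ̂_MAP = 2.14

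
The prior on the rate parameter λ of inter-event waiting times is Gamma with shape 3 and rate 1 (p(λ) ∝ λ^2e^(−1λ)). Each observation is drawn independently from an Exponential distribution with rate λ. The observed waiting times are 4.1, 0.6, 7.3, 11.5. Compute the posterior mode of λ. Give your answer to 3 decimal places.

The Exponential(rate=λ) likelihood is ∝ λ^n e^(−λΣtᵢ). Here n = 4 and Σtᵢ = 4.1 + 0.6 + 7.3 + 11.5 = 23.5.
Posterior ∝ λ^2e^(−1λ) · λ^4e^(−23.5λ) = λ^6e^(−24.5λ), i.e. Gamma(7, 24.5).
Mode = (a−1)/b = 6/24.5 ≈ 0.245.

λ̂_MAP = 0.245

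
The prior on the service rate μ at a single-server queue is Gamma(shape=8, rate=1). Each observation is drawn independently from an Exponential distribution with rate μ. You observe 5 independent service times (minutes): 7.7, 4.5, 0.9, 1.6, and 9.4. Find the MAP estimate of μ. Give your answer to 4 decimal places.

μ̂_MAP = 0.4781

The Exponential(rate=μ) likelihood is ∝ μ^n e^(−μΣtᵢ). Here n = 5 and Σtᵢ = 7.7 + 4.5 + 0.9 + 1.6 + 9.4 = 24.1.
Posterior ∝ μ^7e^(−1μ) · μ^5e^(−24.1μ) = μ^12e^(−25.1μ), i.e. Gamma(13, 25.1).
Mode = (a−1)/b = 12/25.1 ≈ 0.4781.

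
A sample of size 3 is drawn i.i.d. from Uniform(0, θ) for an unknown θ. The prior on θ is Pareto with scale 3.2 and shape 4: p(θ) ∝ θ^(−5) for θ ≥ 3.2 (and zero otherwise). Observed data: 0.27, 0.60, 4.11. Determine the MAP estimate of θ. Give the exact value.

The Uniform(0, θ) likelihood is θ^(−n) for θ ≥ max(xᵢ), zero otherwise. Here max(xᵢ) = 4.11.
Posterior ∝ θ^(−5) · θ^(−3) = θ^(−8) on θ ≥ max(3.2, 4.11) = 4.11.
This density is strictly decreasing in θ, so the posterior mode lies at the lower boundary of the support.

θ̂_MAP = 4.11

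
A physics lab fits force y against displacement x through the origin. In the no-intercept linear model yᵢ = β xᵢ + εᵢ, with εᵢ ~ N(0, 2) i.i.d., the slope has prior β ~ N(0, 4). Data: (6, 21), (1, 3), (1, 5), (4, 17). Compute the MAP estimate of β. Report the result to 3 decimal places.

β̂_MAP = 3.706

log p(β | y) = −Σ(yᵢ − βxᵢ)²/(2·2) − β²/(2·4) + const.
Setting the derivative to zero: Σxᵢ(yᵢ − βxᵢ)/2 − β/4 = 0, so β = Σxᵢyᵢ / (Σxᵢ² + σ²/τ²).
Σxᵢyᵢ = 6·21 + 1·3 + 1·5 + 4·17 = 202; Σxᵢ² = 54; σ²/τ² = 0.5.
β̂_MAP = 202 / (54 + 0.5) = 202/54.5 ≈ 3.706.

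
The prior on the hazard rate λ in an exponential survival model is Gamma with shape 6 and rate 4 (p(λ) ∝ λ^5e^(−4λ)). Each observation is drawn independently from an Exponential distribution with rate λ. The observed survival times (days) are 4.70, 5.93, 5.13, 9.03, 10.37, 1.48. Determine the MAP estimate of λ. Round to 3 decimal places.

λ̂_MAP = 0.271

The Exponential(rate=λ) likelihood is ∝ λ^n e^(−λΣtᵢ). Here n = 6 and Σtᵢ = 4.70 + 5.93 + 5.13 + 9.03 + 10.37 + 1.48 = 36.64.
Posterior ∝ λ^5e^(−4λ) · λ^6e^(−36.64λ) = λ^11e^(−40.64λ), i.e. Gamma(12, 40.64).
Mode = (a−1)/b = 11/40.64 ≈ 0.271.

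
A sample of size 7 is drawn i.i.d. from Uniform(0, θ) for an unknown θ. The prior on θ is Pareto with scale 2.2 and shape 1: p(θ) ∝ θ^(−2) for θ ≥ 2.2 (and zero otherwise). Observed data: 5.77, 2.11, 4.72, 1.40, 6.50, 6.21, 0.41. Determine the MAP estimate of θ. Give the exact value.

θ̂_MAP = 6.50

The Uniform(0, θ) likelihood is θ^(−n) for θ ≥ max(xᵢ), zero otherwise. Here max(xᵢ) = 6.50.
Posterior ∝ θ^(−2) · θ^(−7) = θ^(−9) on θ ≥ max(2.2, 6.50) = 6.50.
This density is strictly decreasing in θ, so the posterior mode lies at the lower boundary of the support.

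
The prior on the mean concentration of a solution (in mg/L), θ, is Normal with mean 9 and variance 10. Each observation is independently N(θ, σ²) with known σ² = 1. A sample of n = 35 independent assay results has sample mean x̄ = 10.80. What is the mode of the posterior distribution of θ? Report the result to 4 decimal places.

θ̂_MAP = 10.7949

n = 35, x̄ = 10.80.
For a Normal prior and Normal likelihood with known variance, the posterior is Normal; its mode equals its mean, the precision-weighted average.
Prior precision 1/σ₀² = 1/10 = 0.1; data precision n/σ² = 35/1 = 35.
θ̂ = (0.1·9 + 35·10.8) / (0.1 + 35) = 378.9/35.1 = 421/39 ≈ 10.7949.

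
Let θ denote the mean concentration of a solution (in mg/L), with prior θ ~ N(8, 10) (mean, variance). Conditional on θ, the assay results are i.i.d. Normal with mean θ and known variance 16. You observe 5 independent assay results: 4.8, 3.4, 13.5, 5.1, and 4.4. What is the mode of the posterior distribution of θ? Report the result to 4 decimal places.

θ̂_MAP = 6.6667

n = 5; x̄ = (4.8 + 3.4 + 13.5 + 5.1 + 4.4)/5 = 31.2/5 = 6.24.
For a Normal prior and Normal likelihood with known variance, the posterior is Normal; its mode equals its mean, the precision-weighted average.
Prior precision 1/σ₀² = 1/10 = 0.1; data precision n/σ² = 5/16 = 0.3125.
θ̂ = (0.1·8 + 0.3125·6.24) / (0.1 + 0.3125) = 2.75/0.4125 = 20/3 ≈ 6.6667.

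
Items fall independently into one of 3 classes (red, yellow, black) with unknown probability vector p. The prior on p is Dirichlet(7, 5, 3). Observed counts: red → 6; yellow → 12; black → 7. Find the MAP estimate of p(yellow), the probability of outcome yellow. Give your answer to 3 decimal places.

The posterior is Dirichlet(αᵢ + nᵢ) = Dirichlet(13, 17, 10).
For a Dirichlet(a₁,…,a_K) with all aᵢ > 1, the mode has j-th component (aⱼ − 1)/(Σaᵢ − K).
Here Σaᵢ = 40 and K = 3, so p(yellow) = (17 − 1)/(40 − 3) = 16/37 ≈ 0.432.

MAP estimate of p(yellow) = 0.432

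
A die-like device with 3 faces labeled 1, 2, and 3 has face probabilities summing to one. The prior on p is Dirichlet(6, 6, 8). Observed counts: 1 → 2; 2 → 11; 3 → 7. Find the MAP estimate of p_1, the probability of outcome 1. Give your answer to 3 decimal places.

The posterior is Dirichlet(αᵢ + nᵢ) = Dirichlet(8, 17, 15).
For a Dirichlet(a₁,…,a_K) with all aᵢ > 1, the mode has j-th component (aⱼ − 1)/(Σaᵢ − K).
Here Σaᵢ = 40 and K = 3, so p_1 = (8 − 1)/(40 − 3) = 7/37 ≈ 0.189.

MAP estimate: 0.189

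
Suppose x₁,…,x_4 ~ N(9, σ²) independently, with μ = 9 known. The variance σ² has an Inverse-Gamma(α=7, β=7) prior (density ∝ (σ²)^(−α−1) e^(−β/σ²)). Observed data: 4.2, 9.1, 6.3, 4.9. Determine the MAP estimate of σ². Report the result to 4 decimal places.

Sum of squared deviations about the known mean: SS = (4.2−9)² + (9.1−9)² + (6.3−9)² + (4.9−9)² = 47.15.
The Normal likelihood contributes (σ²)^(−n/2) exp(−SS/(2σ²)), so the posterior is Inverse-Gamma(α + n/2, β + SS/2) = Inverse-Gamma(9, 30.575).
The mode of Inverse-Gamma(a, b) is b/(a+1) = 30.575/10 ≈ 3.0575.

σ̂²_MAP = 3.0575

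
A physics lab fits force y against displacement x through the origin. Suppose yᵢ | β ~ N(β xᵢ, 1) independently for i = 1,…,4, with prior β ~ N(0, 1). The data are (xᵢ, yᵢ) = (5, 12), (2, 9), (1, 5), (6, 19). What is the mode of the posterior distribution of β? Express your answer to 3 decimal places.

β̂_MAP = 2.940

log p(β | y) = −Σ(yᵢ − βxᵢ)²/(2·1) − β²/(2·1) + const.
Setting the derivative to zero: Σxᵢ(yᵢ − βxᵢ)/1 − β/1 = 0, so β = Σxᵢyᵢ / (Σxᵢ² + σ²/τ²).
Σxᵢyᵢ = 5·12 + 2·9 + 1·5 + 6·19 = 197; Σxᵢ² = 66; σ²/τ² = 1.
β̂_MAP = 197 / (66 + 1) = 197/67 ≈ 2.940.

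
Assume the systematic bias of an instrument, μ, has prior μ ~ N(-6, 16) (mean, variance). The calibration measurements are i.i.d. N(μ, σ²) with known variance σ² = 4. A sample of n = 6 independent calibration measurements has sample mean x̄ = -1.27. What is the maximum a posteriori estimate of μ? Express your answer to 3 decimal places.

μ̂_MAP = -1.459

n = 6, x̄ = -1.27.
For a Normal prior and Normal likelihood with known variance, the posterior is Normal; its mode equals its mean, the precision-weighted average.
Prior precision 1/σ₀² = 1/16 = 0.0625; data precision n/σ² = 6/4 = 1.5.
μ̂ = (0.0625·(-6) + 1.5·(-1.27)) / (0.0625 + 1.5) = (-2.28)/1.5625 = -1.4592 ≈ -1.459.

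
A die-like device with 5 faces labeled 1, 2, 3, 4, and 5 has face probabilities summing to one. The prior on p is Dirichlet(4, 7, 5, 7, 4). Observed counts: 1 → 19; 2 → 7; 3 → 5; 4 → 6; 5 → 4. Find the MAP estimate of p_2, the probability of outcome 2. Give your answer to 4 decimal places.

The posterior is Dirichlet(αᵢ + nᵢ) = Dirichlet(23, 14, 10, 13, 8).
For a Dirichlet(a₁,…,a_K) with all aᵢ > 1, the mode has j-th component (aⱼ − 1)/(Σaᵢ − K).
Here Σaᵢ = 68 and K = 5, so p_2 = (14 − 1)/(68 − 5) = 13/63 ≈ 0.2063.

MAP estimate: 0.2063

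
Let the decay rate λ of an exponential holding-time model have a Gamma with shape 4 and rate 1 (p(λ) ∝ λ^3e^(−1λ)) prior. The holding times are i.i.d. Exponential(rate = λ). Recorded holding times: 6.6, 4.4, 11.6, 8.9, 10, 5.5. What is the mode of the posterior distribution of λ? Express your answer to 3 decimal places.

λ̂_MAP = 0.188

The Exponential(rate=λ) likelihood is ∝ λ^n e^(−λΣtᵢ). Here n = 6 and Σtᵢ = 6.6 + 4.4 + 11.6 + 8.9 + 10 + 5.5 = 47.
Posterior ∝ λ^3e^(−1λ) · λ^6e^(−47λ) = λ^9e^(−48λ), i.e. Gamma(10, 48).
Mode = (a−1)/b = 9/48 ≈ 0.188.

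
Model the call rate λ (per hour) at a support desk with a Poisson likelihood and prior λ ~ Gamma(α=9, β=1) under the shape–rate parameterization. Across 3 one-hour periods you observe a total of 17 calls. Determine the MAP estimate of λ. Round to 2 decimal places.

Σxᵢ = 17, n = 3.
Posterior ∝ λ^8e^(−1λ) · λ^17e^(−3λ) = λ^25e^(−4λ), i.e. Gamma(shape=26, rate=4).
The mode of a Gamma(a, b) with a ≥ 1 (shape–rate) is (a−1)/b = 25/4 ≈ 6.25.

λ̂_MAP = 6.25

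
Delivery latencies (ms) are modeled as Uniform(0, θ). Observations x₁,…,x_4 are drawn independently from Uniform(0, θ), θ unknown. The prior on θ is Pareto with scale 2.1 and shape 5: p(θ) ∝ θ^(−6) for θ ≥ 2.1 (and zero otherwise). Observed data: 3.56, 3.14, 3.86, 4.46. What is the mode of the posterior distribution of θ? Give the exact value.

The Uniform(0, θ) likelihood is θ^(−n) for θ ≥ max(xᵢ), zero otherwise. Here max(xᵢ) = 4.46.
Posterior ∝ θ^(−6) · θ^(−4) = θ^(−10) on θ ≥ max(2.1, 4.46) = 4.46.
This density is strictly decreasing in θ, so the posterior mode lies at the lower boundary of the support.

θ̂_MAP = 4.46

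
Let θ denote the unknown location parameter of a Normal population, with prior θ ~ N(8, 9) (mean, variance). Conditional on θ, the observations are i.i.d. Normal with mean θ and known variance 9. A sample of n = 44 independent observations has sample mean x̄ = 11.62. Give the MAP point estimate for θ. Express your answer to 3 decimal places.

θ̂_MAP = 11.540

n = 44, x̄ = 11.62.
For a Normal prior and Normal likelihood with known variance, the posterior is Normal; its mode equals its mean, the precision-weighted average.
Prior precision 1/σ₀² = 1/9; data precision n/σ² = 44/9.
θ̂ = ((1/9)·8 + (44/9)·11.62) / (1/9 + 44/9) = (12982/225)/5 = 12982/1125 ≈ 11.540.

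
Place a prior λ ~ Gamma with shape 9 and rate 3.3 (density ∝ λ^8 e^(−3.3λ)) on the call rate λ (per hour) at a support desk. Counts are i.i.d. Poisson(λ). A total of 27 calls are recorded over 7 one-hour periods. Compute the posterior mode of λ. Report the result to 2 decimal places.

Σxᵢ = 27, n = 7.
Posterior ∝ λ^8e^(−3.3λ) · λ^27e^(−7λ) = λ^35e^(−10.3λ), i.e. Gamma(shape=36, rate=10.3).
The mode of a Gamma(a, b) with a ≥ 1 (shape–rate) is (a−1)/b = 35/10.3 ≈ 3.40.

λ̂_MAP = 3.40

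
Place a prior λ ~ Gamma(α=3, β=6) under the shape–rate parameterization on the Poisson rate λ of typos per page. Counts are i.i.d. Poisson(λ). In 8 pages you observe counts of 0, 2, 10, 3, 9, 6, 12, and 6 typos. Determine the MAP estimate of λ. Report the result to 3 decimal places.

λ̂_MAP = 3.571

Σxᵢ = 0+2+10+3+9+6+12+6 = 48, with n = 8.
Posterior ∝ λ^2e^(−6λ) · λ^48e^(−8λ) = λ^50e^(−14λ), i.e. Gamma(shape=51, rate=14).
The mode of a Gamma(a, b) with a ≥ 1 (shape–rate) is (a−1)/b = 50/14 ≈ 3.571.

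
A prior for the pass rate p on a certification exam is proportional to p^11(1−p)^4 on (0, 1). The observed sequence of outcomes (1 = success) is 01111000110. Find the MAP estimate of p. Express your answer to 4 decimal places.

p̂_MAP = 0.6538

The prior density ∝ p^11(1−p)^4 is the kernel of Beta(12, 5).
Data: 6 successes in 11 trials (from the sequence). The binomial likelihood contributes p^6(1−p)^5, so the posterior is Beta(12+6, 5+5) = Beta(18, 10).
For Beta(a, b) with a, b > 1 the mode is (a−1)/(a+b−2) = 17/26 ≈ 0.6538.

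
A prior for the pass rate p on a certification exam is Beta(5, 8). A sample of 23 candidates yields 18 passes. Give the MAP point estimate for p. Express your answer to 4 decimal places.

Prior: Beta(5, 8).
Data: 18 successes in 23 trials. The binomial likelihood contributes p^18(1−p)^5, so the posterior is Beta(5+18, 8+5) = Beta(23, 13).
For Beta(a, b) with a, b > 1 the mode is (a−1)/(a+b−2) = 22/34 ≈ 0.6471.

p̂_MAP = 0.6471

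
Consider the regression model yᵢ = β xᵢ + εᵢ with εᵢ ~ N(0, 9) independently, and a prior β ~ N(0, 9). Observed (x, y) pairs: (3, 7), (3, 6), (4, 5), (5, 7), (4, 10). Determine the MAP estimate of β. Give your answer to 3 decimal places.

β̂_MAP = 1.763

log p(β | y) = −Σ(yᵢ − βxᵢ)²/(2·9) − β²/(2·9) + const.
Setting the derivative to zero: Σxᵢ(yᵢ − βxᵢ)/9 − β/9 = 0, so β = Σxᵢyᵢ / (Σxᵢ² + σ²/τ²).
Σxᵢyᵢ = 3·7 + 3·6 + 4·5 + 5·7 + 4·10 = 134; Σxᵢ² = 75; σ²/τ² = 1.
β̂_MAP = 134 / (75 + 1) = 134/76 ≈ 1.763.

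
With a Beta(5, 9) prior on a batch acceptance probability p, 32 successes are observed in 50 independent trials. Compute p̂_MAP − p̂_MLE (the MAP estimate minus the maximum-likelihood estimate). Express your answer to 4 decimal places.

MAP − MLE = -0.0594

Posterior is Beta(37, 27); MAP = (37−1)/(64−2) = 36/62 ≈ 0.58065.
MLE ignores the prior: p̂_MLE = k/n = 32/50 ≈ 0.64000.
Difference = 36/62 − 32/50 = -46/775 ≈ -0.0594.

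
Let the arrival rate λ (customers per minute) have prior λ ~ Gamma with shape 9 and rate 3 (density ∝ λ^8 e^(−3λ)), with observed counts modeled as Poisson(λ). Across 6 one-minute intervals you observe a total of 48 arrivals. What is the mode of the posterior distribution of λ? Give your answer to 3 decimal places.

Σxᵢ = 48, n = 6.
Posterior ∝ λ^8e^(−3λ) · λ^48e^(−6λ) = λ^56e^(−9λ), i.e. Gamma(shape=57, rate=9).
The mode of a Gamma(a, b) with a ≥ 1 (shape–rate) is (a−1)/b = 56/9 ≈ 6.222.

λ̂_MAP = 6.222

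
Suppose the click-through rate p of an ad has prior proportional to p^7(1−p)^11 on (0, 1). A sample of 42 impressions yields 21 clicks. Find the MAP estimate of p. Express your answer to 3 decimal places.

The prior density ∝ p^7(1−p)^11 is the kernel of Beta(8, 12).
Data: 21 successes in 42 trials. The binomial likelihood contributes p^21(1−p)^21, so the posterior is Beta(8+21, 12+21) = Beta(29, 33).
For Beta(a, b) with a, b > 1 the mode is (a−1)/(a+b−2) = 28/60 ≈ 0.467.

p̂_MAP = 0.467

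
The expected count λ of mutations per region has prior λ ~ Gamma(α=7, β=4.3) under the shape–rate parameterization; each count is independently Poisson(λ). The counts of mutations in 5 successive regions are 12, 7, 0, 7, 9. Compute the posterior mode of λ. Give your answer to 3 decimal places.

Σxᵢ = 12+7+0+7+9 = 35, with n = 5.
Posterior ∝ λ^6e^(−4.3λ) · λ^35e^(−5λ) = λ^41e^(−9.3λ), i.e. Gamma(shape=42, rate=9.3).
The mode of a Gamma(a, b) with a ≥ 1 (shape–rate) is (a−1)/b = 41/9.3 ≈ 4.409.

λ̂_MAP = 4.409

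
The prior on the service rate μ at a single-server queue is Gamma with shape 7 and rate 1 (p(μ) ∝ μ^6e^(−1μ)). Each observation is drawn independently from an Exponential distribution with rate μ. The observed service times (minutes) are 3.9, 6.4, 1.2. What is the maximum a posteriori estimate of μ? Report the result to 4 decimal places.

The Exponential(rate=μ) likelihood is ∝ μ^n e^(−μΣtᵢ). Here n = 3 and Σtᵢ = 3.9 + 6.4 + 1.2 = 11.5.
Posterior ∝ μ^6e^(−1μ) · μ^3e^(−11.5μ) = μ^9e^(−12.5μ), i.e. Gamma(10, 12.5).
Mode = (a−1)/b = 9/12.5 ≈ 0.7200.

μ̂_MAP = 0.7200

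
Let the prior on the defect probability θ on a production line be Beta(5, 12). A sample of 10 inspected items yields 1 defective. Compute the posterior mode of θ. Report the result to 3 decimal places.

θ̂_MAP = 0.200

Prior: Beta(5, 12).
Data: 1 success in 10 trials. The binomial likelihood contributes θ(1−θ)^9, so the posterior is Beta(5+1, 12+9) = Beta(6, 21).
For Beta(a, b) with a, b > 1 the mode is (a−1)/(a+b−2) = 5/25 ≈ 0.200.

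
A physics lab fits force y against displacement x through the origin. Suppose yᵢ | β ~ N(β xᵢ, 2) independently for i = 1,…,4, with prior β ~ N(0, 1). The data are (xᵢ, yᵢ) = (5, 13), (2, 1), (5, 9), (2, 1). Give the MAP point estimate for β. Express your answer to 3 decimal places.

β̂_MAP = 1.900

log p(β | y) = −Σ(yᵢ − βxᵢ)²/(2·2) − β²/(2·1) + const.
Setting the derivative to zero: Σxᵢ(yᵢ − βxᵢ)/2 − β/1 = 0, so β = Σxᵢyᵢ / (Σxᵢ² + σ²/τ²).
Σxᵢyᵢ = 5·13 + 2·1 + 5·9 + 2·1 = 114; Σxᵢ² = 58; σ²/τ² = 2.
β̂_MAP = 114 / (58 + 2) = 114/60 ≈ 1.900.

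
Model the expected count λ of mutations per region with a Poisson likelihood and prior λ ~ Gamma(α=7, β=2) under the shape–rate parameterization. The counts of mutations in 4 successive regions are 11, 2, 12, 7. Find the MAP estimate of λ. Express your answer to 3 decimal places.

λ̂_MAP = 6.333

Σxᵢ = 11+2+12+7 = 32, with n = 4.
Posterior ∝ λ^6e^(−2λ) · λ^32e^(−4λ) = λ^38e^(−6λ), i.e. Gamma(shape=39, rate=6).
The mode of a Gamma(a, b) with a ≥ 1 (shape–rate) is (a−1)/b = 38/6 ≈ 6.333.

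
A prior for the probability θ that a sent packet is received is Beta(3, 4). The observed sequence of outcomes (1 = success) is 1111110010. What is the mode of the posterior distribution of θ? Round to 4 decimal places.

Prior: Beta(3, 4).
Data: 7 successes in 10 trials (from the sequence). The binomial likelihood contributes θ^7(1−θ)^3, so the posterior is Beta(3+7, 4+3) = Beta(10, 7).
For Beta(a, b) with a, b > 1 the mode is (a−1)/(a+b−2) = 9/15 ≈ 0.6000.

θ̂_MAP = 0.6000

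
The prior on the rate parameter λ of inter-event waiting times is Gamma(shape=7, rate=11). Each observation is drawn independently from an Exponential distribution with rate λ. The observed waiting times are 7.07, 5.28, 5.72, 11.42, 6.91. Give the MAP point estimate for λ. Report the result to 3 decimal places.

The Exponential(rate=λ) likelihood is ∝ λ^n e^(−λΣtᵢ). Here n = 5 and Σtᵢ = 7.07 + 5.28 + 5.72 + 11.42 + 6.91 = 36.40.
Posterior ∝ λ^6e^(−11λ) · λ^5e^(−36.40λ) = λ^11e^(−47.40λ), i.e. Gamma(12, 47.40).
Mode = (a−1)/b = 11/47.40 ≈ 0.232.

λ̂_MAP = 0.232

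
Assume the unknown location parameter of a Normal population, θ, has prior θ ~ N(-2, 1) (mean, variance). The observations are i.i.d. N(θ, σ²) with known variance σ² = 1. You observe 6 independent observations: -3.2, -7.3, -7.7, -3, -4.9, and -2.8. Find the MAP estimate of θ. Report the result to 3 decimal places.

θ̂_MAP = -4.414

n = 6; x̄ = ((-3.2) + (-7.3) + (-7.7) + (-3) + (-4.9) + (-2.8))/6 = -28.9/6 = -289/60 ≈ -4.8167.
For a Normal prior and Normal likelihood with known variance, the posterior is Normal; its mode equals its mean, the precision-weighted average.
Prior precision 1/σ₀² = 1/1 = 1; data precision n/σ² = 6/1 = 6.
θ̂ = (1·(-2) + 6·(-289/60)) / (1 + 6) = (-30.9)/7 = -309/70 ≈ -4.414.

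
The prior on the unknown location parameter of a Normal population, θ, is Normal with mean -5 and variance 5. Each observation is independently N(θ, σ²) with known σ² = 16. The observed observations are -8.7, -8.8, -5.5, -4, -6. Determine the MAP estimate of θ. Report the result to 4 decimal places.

θ̂_MAP = -5.9756

n = 5; x̄ = ((-8.7) + (-8.8) + (-5.5) + (-4) + (-6))/5 = -33/5 = -6.6.
For a Normal prior and Normal likelihood with known variance, the posterior is Normal; its mode equals its mean, the precision-weighted average.
Prior precision 1/σ₀² = 1/5 = 0.2; data precision n/σ² = 5/16 = 0.3125.
θ̂ = (0.2·(-5) + 0.3125·(-6.6)) / (0.2 + 0.3125) = (-3.0625)/0.5125 = -245/41 ≈ -5.9756.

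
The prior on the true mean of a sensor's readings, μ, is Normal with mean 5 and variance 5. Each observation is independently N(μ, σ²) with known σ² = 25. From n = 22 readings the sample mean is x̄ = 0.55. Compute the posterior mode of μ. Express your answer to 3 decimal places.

n = 22, x̄ = 0.55.
For a Normal prior and Normal likelihood with known variance, the posterior is Normal; its mode equals its mean, the precision-weighted average.
Prior precision 1/σ₀² = 1/5 = 0.2; data precision n/σ² = 22/25 = 0.88.
μ̂ = (0.2·5 + 0.88·0.55) / (0.2 + 0.88) = 1.484/1.08 = 371/270 ≈ 1.374.

μ̂_MAP = 1.374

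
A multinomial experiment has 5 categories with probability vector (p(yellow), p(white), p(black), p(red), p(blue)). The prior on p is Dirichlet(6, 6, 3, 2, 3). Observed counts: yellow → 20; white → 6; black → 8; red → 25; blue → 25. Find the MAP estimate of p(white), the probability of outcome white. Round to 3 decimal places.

MAP estimate of p(white) = 0.111

The posterior is Dirichlet(αᵢ + nᵢ) = Dirichlet(26, 12, 11, 27, 28).
For a Dirichlet(a₁,…,a_K) with all aᵢ > 1, the mode has j-th component (aⱼ − 1)/(Σaᵢ − K).
Here Σaᵢ = 104 and K = 5, so p(white) = (12 − 1)/(104 − 5) = 11/99 ≈ 0.111.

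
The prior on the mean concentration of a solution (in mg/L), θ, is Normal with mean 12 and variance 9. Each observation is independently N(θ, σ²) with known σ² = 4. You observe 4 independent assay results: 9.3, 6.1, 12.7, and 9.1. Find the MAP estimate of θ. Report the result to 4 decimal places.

θ̂_MAP = 9.5700

n = 4; x̄ = (9.3 + 6.1 + 12.7 + 9.1)/4 = 37.2/4 = 9.3.
For a Normal prior and Normal likelihood with known variance, the posterior is Normal; its mode equals its mean, the precision-weighted average.
Prior precision 1/σ₀² = 1/9; data precision n/σ² = 4/4 = 1.
θ̂ = ((1/9)·12 + 1·9.3) / (1/9 + 1) = (319/30)/(10/9) = 9.5700.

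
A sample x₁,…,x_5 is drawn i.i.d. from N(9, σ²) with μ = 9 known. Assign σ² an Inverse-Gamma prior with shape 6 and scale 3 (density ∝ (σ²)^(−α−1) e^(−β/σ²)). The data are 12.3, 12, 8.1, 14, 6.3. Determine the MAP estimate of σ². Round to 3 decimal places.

Sum of squared deviations about the known mean: SS = (12.3−9)² + (12−9)² + (8.1−9)² + (14−9)² + (6.3−9)² = 52.99.
The Normal likelihood contributes (σ²)^(−n/2) exp(−SS/(2σ²)), so the posterior is Inverse-Gamma(α + n/2, β + SS/2) = Inverse-Gamma(8.5, 29.495).
The mode of Inverse-Gamma(a, b) is b/(a+1) = 29.495/9.5 ≈ 3.105.

σ̂²_MAP = 3.105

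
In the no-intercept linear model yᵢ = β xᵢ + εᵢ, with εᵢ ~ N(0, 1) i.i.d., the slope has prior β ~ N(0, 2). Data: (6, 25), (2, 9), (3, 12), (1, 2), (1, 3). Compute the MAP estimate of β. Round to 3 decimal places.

β̂_MAP = 4.058

log p(β | y) = −Σ(yᵢ − βxᵢ)²/(2·1) − β²/(2·2) + const.
Setting the derivative to zero: Σxᵢ(yᵢ − βxᵢ)/1 − β/2 = 0, so β = Σxᵢyᵢ / (Σxᵢ² + σ²/τ²).
Σxᵢyᵢ = 6·25 + 2·9 + 3·12 + 1·2 + 1·3 = 209; Σxᵢ² = 51; σ²/τ² = 0.5.
β̂_MAP = 209 / (51 + 0.5) = 209/51.5 ≈ 4.058.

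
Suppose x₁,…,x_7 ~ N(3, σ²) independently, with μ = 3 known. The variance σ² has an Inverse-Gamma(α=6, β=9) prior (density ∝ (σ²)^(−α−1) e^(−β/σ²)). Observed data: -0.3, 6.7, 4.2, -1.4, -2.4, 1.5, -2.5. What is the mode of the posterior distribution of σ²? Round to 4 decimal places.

σ̂²_MAP = 5.9543

Sum of squared deviations about the known mean: SS = (-0.3−3)² + (6.7−3)² + (4.2−3)² + (-1.4−3)² + (-2.4−3)² + (1.5−3)² + (-2.5−3)² = 107.04.
The Normal likelihood contributes (σ²)^(−n/2) exp(−SS/(2σ²)), so the posterior is Inverse-Gamma(α + n/2, β + SS/2) = Inverse-Gamma(9.5, 62.52).
The mode of Inverse-Gamma(a, b) is b/(a+1) = 62.52/10.5 ≈ 5.9543.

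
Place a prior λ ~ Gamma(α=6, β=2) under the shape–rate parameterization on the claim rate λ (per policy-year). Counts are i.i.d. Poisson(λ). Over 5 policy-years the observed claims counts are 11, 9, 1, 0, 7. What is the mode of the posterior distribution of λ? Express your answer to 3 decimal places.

Σxᵢ = 11+9+1+0+7 = 28, with n = 5.
Posterior ∝ λ^5e^(−2λ) · λ^28e^(−5λ) = λ^33e^(−7λ), i.e. Gamma(shape=34, rate=7).
The mode of a Gamma(a, b) with a ≥ 1 (shape–rate) is (a−1)/b = 33/7 ≈ 4.714.

λ̂_MAP = 4.714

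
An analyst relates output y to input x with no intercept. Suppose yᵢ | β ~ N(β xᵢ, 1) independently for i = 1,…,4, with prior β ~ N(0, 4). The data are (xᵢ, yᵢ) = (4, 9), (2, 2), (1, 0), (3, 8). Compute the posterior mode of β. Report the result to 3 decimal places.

β̂_MAP = 2.116

log p(β | y) = −Σ(yᵢ − βxᵢ)²/(2·1) − β²/(2·4) + const.
Setting the derivative to zero: Σxᵢ(yᵢ − βxᵢ)/1 − β/4 = 0, so β = Σxᵢyᵢ / (Σxᵢ² + σ²/τ²).
Σxᵢyᵢ = 4·9 + 2·2 + 1·0 + 3·8 = 64; Σxᵢ² = 30; σ²/τ² = 0.25.
β̂_MAP = 64 / (30 + 0.25) = 64/30.25 ≈ 2.116.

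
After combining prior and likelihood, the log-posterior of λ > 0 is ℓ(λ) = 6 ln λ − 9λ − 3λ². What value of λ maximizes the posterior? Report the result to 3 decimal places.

λ̂_MAP = 0.500

ℓ'(λ) = 6/λ − 9 − 6λ. Setting this to zero and multiplying by λ: 6λ² + 9λ − 6 = 0.
λ = (−9 + √(9² + 4·6·6)) / (2·6) = (−9 + √225) / 12 = (−9 + 15)/12 = 1/2.
ℓ''(λ) = −6/λ² − 6 < 0, confirming a maximum.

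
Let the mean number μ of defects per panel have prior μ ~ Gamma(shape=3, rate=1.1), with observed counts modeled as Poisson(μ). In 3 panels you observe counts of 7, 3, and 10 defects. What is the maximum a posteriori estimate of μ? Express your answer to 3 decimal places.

Σxᵢ = 7+3+10 = 20, with n = 3.
Posterior ∝ μ^2e^(−1.1μ) · μ^20e^(−3μ) = μ^22e^(−4.1μ), i.e. Gamma(shape=23, rate=4.1).
The mode of a Gamma(a, b) with a ≥ 1 (shape–rate) is (a−1)/b = 22/4.1 ≈ 5.366.

μ̂_MAP = 5.366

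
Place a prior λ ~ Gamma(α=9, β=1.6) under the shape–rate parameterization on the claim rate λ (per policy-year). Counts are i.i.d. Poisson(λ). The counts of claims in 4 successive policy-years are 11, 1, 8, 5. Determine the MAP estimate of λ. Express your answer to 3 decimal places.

Σxᵢ = 11+1+8+5 = 25, with n = 4.
Posterior ∝ λ^8e^(−1.6λ) · λ^25e^(−4λ) = λ^33e^(−5.6λ), i.e. Gamma(shape=34, rate=5.6).
The mode of a Gamma(a, b) with a ≥ 1 (shape–rate) is (a−1)/b = 33/5.6 ≈ 5.893.

λ̂_MAP = 5.893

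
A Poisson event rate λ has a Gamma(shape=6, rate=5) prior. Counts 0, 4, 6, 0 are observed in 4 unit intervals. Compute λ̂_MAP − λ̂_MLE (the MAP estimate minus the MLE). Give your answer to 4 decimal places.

Σxᵢ = 10. Posterior is Gamma(16, 9); MAP = (16−1)/9 = 15/9 ≈ 1.66667.
MLE = x̄ = 10/4 ≈ 2.50000.
Difference = 15/9 − 10/4 = -5/6 ≈ -0.8333.

MAP − MLE = -0.8333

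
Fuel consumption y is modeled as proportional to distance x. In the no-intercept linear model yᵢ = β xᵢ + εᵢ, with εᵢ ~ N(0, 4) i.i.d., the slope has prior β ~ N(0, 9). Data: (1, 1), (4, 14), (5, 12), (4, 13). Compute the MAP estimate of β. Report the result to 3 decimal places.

β̂_MAP = 2.892

log p(β | y) = −Σ(yᵢ − βxᵢ)²/(2·4) − β²/(2·9) + const.
Setting the derivative to zero: Σxᵢ(yᵢ − βxᵢ)/4 − β/9 = 0, so β = Σxᵢyᵢ / (Σxᵢ² + σ²/τ²).
Σxᵢyᵢ = 1·1 + 4·14 + 5·12 + 4·13 = 169; Σxᵢ² = 58; σ²/τ² = 4/9.
β̂_MAP = 169 / (58 + 4/9) = 169/(526/9) = 1521/526 ≈ 2.892.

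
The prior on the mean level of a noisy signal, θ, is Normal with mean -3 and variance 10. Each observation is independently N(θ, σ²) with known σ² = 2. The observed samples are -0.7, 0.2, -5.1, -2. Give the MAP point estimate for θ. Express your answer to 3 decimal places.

n = 4; x̄ = ((-0.7) + 0.2 + (-5.1) + (-2))/4 = -7.6/4 = -1.9.
For a Normal prior and Normal likelihood with known variance, the posterior is Normal; its mode equals its mean, the precision-weighted average.
Prior precision 1/σ₀² = 1/10 = 0.1; data precision n/σ² = 4/2 = 2.
θ̂ = (0.1·(-3) + 2·(-1.9)) / (0.1 + 2) = (-4.1)/2.1 = -41/21 ≈ -1.952.

θ̂_MAP = -1.952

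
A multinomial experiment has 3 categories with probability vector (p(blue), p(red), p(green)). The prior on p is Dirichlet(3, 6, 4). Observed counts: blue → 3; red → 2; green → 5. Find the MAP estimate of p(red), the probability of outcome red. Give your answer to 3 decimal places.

MAP estimate of p(red) = 0.350

The posterior is Dirichlet(αᵢ + nᵢ) = Dirichlet(6, 8, 9).
For a Dirichlet(a₁,…,a_K) with all aᵢ > 1, the mode has j-th component (aⱼ − 1)/(Σaᵢ − K).
Here Σaᵢ = 23 and K = 3, so p(red) = (8 − 1)/(23 − 3) = 7/20 ≈ 0.350.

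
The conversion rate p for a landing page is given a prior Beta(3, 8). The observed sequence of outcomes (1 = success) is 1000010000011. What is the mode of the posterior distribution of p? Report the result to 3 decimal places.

Prior: Beta(3, 8).
Data: 4 successes in 13 trials (from the sequence). The binomial likelihood contributes p^4(1−p)^9, so the posterior is Beta(3+4, 8+9) = Beta(7, 17).
For Beta(a, b) with a, b > 1 the mode is (a−1)/(a+b−2) = 6/22 ≈ 0.273.

p̂_MAP = 0.273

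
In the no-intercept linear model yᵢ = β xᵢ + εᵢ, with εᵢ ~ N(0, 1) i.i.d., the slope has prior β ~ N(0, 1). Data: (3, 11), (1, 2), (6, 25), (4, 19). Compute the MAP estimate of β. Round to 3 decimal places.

log p(β | y) = −Σ(yᵢ − βxᵢ)²/(2·1) − β²/(2·1) + const.
Setting the derivative to zero: Σxᵢ(yᵢ − βxᵢ)/1 − β/1 = 0, so β = Σxᵢyᵢ / (Σxᵢ² + σ²/τ²).
Σxᵢyᵢ = 3·11 + 1·2 + 6·25 + 4·19 = 261; Σxᵢ² = 62; σ²/τ² = 1.
β̂_MAP = 261 / (62 + 1) = 261/63 ≈ 4.143.

β̂_MAP = 4.143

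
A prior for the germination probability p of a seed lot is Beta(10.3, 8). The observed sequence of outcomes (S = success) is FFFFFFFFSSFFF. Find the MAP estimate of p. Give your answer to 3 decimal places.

p̂_MAP = 0.386

Prior: Beta(10.3, 8).
Data: 2 successes in 13 trials (from the sequence). The binomial likelihood contributes p^2(1−p)^11, so the posterior is Beta(10.3+2, 8+11) = Beta(12.3, 19).
For Beta(a, b) with a, b > 1 the mode is (a−1)/(a+b−2) = 11.3/29.3 ≈ 0.386.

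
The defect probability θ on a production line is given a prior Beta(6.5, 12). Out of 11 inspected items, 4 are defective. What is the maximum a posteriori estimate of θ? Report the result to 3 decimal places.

θ̂_MAP = 0.345

Prior: Beta(6.5, 12).
Data: 4 successes in 11 trials. The binomial likelihood contributes θ^4(1−θ)^7, so the posterior is Beta(6.5+4, 12+7) = Beta(10.5, 19).
For Beta(a, b) with a, b > 1 the mode is (a−1)/(a+b−2) = 9.5/27.5 ≈ 0.345.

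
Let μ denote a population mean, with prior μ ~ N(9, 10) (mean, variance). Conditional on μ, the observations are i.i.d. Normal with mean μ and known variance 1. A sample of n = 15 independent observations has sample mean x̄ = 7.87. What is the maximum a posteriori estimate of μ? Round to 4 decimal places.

μ̂_MAP = 7.8775

n = 15, x̄ = 7.87.
For a Normal prior and Normal likelihood with known variance, the posterior is Normal; its mode equals its mean, the precision-weighted average.
Prior precision 1/σ₀² = 1/10 = 0.1; data precision n/σ² = 15/1 = 15.
μ̂ = (0.1·9 + 15·7.87) / (0.1 + 15) = 118.95/15.1 = 2379/302 ≈ 7.8775.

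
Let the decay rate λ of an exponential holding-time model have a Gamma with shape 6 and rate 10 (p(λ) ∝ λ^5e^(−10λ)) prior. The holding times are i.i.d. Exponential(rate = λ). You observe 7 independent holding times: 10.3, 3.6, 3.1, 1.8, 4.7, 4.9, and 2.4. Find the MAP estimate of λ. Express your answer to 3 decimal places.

The Exponential(rate=λ) likelihood is ∝ λ^n e^(−λΣtᵢ). Here n = 7 and Σtᵢ = 10.3 + 3.6 + 3.1 + 1.8 + 4.7 + 4.9 + 2.4 = 30.8.
Posterior ∝ λ^5e^(−10λ) · λ^7e^(−30.8λ) = λ^12e^(−40.8λ), i.e. Gamma(13, 40.8).
Mode = (a−1)/b = 12/40.8 ≈ 0.294.

λ̂_MAP = 0.294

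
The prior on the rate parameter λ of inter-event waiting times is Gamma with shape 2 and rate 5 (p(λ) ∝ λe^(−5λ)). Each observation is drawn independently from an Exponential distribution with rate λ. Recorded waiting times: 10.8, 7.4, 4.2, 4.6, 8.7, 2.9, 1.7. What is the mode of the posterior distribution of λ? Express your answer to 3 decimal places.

λ̂_MAP = 0.177

The Exponential(rate=λ) likelihood is ∝ λ^n e^(−λΣtᵢ). Here n = 7 and Σtᵢ = 10.8 + 7.4 + 4.2 + 4.6 + 8.7 + 2.9 + 1.7 = 40.3.
Posterior ∝ λe^(−5λ) · λ^7e^(−40.3λ) = λ^8e^(−45.3λ), i.e. Gamma(9, 45.3).
Mode = (a−1)/b = 8/45.3 ≈ 0.177.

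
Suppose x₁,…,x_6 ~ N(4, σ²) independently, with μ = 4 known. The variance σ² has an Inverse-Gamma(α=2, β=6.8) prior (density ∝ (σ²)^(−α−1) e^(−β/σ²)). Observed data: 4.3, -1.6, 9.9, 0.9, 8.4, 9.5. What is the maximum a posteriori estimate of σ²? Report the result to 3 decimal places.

σ̂²_MAP = 11.590

Sum of squared deviations about the known mean: SS = (4.3−4)² + (-1.6−4)² + (9.9−4)² + (0.9−4)² + (8.4−4)² + (9.5−4)² = 125.48.
The Normal likelihood contributes (σ²)^(−n/2) exp(−SS/(2σ²)), so the posterior is Inverse-Gamma(α + n/2, β + SS/2) = Inverse-Gamma(5, 69.54).
The mode of Inverse-Gamma(a, b) is b/(a+1) = 69.54/6 ≈ 11.590.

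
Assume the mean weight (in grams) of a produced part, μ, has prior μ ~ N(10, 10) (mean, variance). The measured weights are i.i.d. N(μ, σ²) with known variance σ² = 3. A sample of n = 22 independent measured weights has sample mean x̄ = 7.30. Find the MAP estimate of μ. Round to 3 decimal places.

n = 22, x̄ = 7.30.
For a Normal prior and Normal likelihood with known variance, the posterior is Normal; its mode equals its mean, the precision-weighted average.
Prior precision 1/σ₀² = 1/10 = 0.1; data precision n/σ² = 22/3.
μ̂ = (0.1·10 + (22/3)·7.3) / (0.1 + 22/3) = (818/15)/(223/30) = 1636/223 ≈ 7.336.

μ̂_MAP = 7.336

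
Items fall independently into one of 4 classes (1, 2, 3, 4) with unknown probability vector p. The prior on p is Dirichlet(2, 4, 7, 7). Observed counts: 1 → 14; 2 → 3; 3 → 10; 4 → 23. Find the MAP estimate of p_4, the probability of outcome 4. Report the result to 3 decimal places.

The posterior is Dirichlet(αᵢ + nᵢ) = Dirichlet(16, 7, 17, 30).
For a Dirichlet(a₁,…,a_K) with all aᵢ > 1, the mode has j-th component (aⱼ − 1)/(Σaᵢ − K).
Here Σaᵢ = 70 and K = 4, so p_4 = (30 − 1)/(70 − 4) = 29/66 ≈ 0.439.

MAP estimate: 0.439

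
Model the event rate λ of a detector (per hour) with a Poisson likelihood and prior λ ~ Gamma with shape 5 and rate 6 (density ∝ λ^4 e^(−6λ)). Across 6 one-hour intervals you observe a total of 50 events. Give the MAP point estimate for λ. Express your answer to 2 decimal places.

Σxᵢ = 50, n = 6.
Posterior ∝ λ^4e^(−6λ) · λ^50e^(−6λ) = λ^54e^(−12λ), i.e. Gamma(shape=55, rate=12).
The mode of a Gamma(a, b) with a ≥ 1 (shape–rate) is (a−1)/b = 54/12 ≈ 4.50.

λ̂_MAP = 4.50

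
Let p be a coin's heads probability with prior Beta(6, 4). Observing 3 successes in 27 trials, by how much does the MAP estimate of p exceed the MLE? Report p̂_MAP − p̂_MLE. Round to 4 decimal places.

MAP − MLE = 0.1175

Posterior is Beta(9, 28); MAP = (9−1)/(37−2) = 8/35 ≈ 0.22857.
MLE ignores the prior: p̂_MLE = k/n = 3/27 ≈ 0.11111.
Difference = 8/35 − 3/27 = 37/315 ≈ 0.1175.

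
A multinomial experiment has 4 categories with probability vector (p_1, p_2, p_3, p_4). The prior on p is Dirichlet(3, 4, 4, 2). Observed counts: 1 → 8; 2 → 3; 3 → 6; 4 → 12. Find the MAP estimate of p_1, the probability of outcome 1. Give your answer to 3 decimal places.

The posterior is Dirichlet(αᵢ + nᵢ) = Dirichlet(11, 7, 10, 14).
For a Dirichlet(a₁,…,a_K) with all aᵢ > 1, the mode has j-th component (aⱼ − 1)/(Σaᵢ − K).
Here Σaᵢ = 42 and K = 4, so p_1 = (11 − 1)/(42 − 4) = 10/38 ≈ 0.263.

MAP estimate: 0.263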